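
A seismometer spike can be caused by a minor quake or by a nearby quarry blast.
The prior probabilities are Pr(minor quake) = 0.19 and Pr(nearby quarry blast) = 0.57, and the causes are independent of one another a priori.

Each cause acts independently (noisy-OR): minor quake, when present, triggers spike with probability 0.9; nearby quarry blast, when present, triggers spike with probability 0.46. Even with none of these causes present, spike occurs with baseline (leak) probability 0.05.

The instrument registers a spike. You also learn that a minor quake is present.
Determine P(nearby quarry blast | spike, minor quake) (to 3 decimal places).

Under noisy-OR, P(spike | causes) = 1 − (1−0.05)·∏(1−qᵢ) over the active causes.
P(spike | minor quake) = 0.905*0.43 + 0.9487*0.57 = 0.389150 + 0.540759 = 0.929909
Restricting to configurations with nearby quarry blast present: 0.9487*0.57 = 0.540759.
So P(nearby quarry blast | spike, minor quake) = 0.540759/0.929909 ≈ 0.582.

P(nearby quarry blast | spike, minor quake) ≈ 0.582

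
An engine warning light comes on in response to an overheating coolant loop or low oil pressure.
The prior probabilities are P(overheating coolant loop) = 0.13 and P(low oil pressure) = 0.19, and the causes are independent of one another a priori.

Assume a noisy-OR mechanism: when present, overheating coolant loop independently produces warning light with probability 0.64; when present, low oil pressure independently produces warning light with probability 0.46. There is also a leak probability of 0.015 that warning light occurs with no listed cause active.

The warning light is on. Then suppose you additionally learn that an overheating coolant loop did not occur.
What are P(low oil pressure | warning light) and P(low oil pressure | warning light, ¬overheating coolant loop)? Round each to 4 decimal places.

P(low oil pressure | warning light) ≈ 0.5535; P(low oil pressure | warning light, ¬overheating coolant loop) ≈ 0.8798

Under noisy-OR, P(warning light | causes) = 1 − (1−0.015)·∏(1−qᵢ) over the active causes.
By total probability over the 4 (overheating coolant loop, low oil pressure) configurations:
  P(warning light) = 0.015·0.87·0.81 + 0.4681·0.87·0.19 + 0.6454·0.13·0.81 + 0.808516·0.13·0.19
        = 0.010571 + 0.077377 + 0.067961 + 0.019970 = 0.175879
Configurations with low oil pressure contribute 0.097347, so
  P(low oil pressure | warning light) = 0.097347 / 0.175879 ≈ 0.5535

With the extra evidence:
Enumerate both values of low oil pressure and weight by the priors:
  P(warning light | ¬overheating coolant loop) = 0.015·0.81 + 0.4681·0.19
        = 0.012150 + 0.088939 = 0.101089
Configurations with low oil pressure contribute 0.088939, so
  P(low oil pressure | warning light, ¬overheating coolant loop) = 0.088939 / 0.101089 ≈ 0.8798
Ruling out overheating coolant loop raises the posterior on low oil pressure — the flip side of explaining away.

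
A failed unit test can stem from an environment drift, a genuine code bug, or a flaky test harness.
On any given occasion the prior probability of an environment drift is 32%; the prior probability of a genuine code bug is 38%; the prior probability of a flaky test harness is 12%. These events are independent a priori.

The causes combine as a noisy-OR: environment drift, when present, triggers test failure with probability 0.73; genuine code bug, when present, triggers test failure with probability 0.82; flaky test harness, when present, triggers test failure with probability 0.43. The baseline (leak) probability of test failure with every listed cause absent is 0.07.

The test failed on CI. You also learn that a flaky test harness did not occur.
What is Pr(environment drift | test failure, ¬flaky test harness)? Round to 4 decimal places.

Pr(environment drift | test failure, ¬flaky test harness) ≈ 0.5197

Under noisy-OR, P(test failure | causes) = 1 − (1−0.07)·∏(1−qᵢ) over the active causes.
Enumerate the 4 (environment drift, genuine code bug) configurations and weight by the priors:
  P(test failure | ¬flaky test harness) = 0.07×0.68×0.62 + 0.8326×0.68×0.38 + 0.7489×0.32×0.62 + 0.954802×0.32×0.38
        = 0.029512 + 0.215144 + 0.148582 + 0.116104 = 0.509342
Keeping only the environment drift-present terms gives 0.264686, so
  P(environment drift | test failure, ¬flaky test harness) = 0.264686 / 0.509342 ≈ 0.5197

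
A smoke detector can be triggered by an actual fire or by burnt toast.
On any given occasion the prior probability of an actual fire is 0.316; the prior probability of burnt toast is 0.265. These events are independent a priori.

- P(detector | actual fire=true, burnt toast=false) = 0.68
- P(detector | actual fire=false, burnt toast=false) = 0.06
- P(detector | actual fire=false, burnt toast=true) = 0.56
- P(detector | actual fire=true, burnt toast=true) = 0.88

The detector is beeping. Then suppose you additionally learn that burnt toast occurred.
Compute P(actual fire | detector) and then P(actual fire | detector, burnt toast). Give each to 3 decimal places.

For the numerator, keep only actual fire=true terms: 0.157937 + 0.073691 = 0.231628
The normalizing constant is 0.06*0.684*0.735 + 0.56*0.684*0.265 + 0.68*0.316*0.735 + 0.88*0.316*0.265 = 0.363298
Posterior = 0.231628 / 0.363298 ≈ 0.638

Now condition on the additional information:
Enumerate both values of actual fire and weight by the priors:
  P(detector | burnt toast) = 0.56*0.684 + 0.88*0.316
        = 0.383040 + 0.278080 = 0.661120
Keeping only the actual fire-present terms gives 0.278080, so
  P(actual fire | detector, burnt toast) = 0.278080 / 0.661120 ≈ 0.421
— burnt toast explains away the evidence for actual fire.

P(actual fire | detector) ≈ 0.638; P(actual fire | detector, burnt toast) ≈ 0.421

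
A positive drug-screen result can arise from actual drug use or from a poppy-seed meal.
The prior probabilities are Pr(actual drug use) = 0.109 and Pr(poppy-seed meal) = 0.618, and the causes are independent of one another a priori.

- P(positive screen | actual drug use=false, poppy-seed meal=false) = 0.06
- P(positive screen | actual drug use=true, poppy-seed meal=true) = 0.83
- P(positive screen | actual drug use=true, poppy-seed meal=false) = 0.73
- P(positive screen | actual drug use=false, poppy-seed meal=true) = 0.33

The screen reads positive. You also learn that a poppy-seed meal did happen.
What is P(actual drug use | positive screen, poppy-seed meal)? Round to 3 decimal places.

Enumerate both values of actual drug use and weight by the priors:
  P(positive screen | poppy-seed meal) = 0.33·0.891 + 0.83·0.109
        = 0.294030 + 0.090470 = 0.384500
Keeping only the actual drug use-present terms gives 0.090470, so
  P(actual drug use | positive screen, poppy-seed meal) = 0.090470 / 0.384500 ≈ 0.235

P(actual drug use | positive screen, poppy-seed meal) ≈ 0.235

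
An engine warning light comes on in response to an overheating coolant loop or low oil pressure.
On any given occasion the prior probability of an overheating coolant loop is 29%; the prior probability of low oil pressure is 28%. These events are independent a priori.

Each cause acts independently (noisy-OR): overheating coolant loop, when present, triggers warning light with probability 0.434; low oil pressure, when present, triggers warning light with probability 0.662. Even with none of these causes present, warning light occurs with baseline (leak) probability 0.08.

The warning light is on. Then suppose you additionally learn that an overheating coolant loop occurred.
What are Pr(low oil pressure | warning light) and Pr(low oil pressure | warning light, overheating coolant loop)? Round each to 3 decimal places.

Pr(low oil pressure | warning light) ≈ 0.591; Pr(low oil pressure | warning light, overheating coolant loop) ≈ 0.401

Under noisy-OR, P(warning light | causes) = 1 − (1−0.08)·∏(1−qᵢ) over the active causes.
Weight on low oil pressure=true, given the evidence: 0.136981 + 0.066909 = 0.203890
Normalizer over all consistent configurations: 0.08×0.71×0.72 + 0.68904×0.71×0.28 + 0.47928×0.29×0.72 + 0.823997×0.29×0.28 = 0.344860
P(low oil pressure | warning light) = 0.203890/0.344860 ≈ 0.591

With the extra evidence:
Sum P(warning light|·) weighted by the priors over both values of low oil pressure:
  P(warning light | overheating coolant loop) = 0.47928·0.72 + 0.823997·0.28
        = 0.345082 + 0.230719 = 0.575801
The terms with low oil pressure present sum to 0.230719, so
  P(low oil pressure | warning light, overheating coolant loop) = 0.230719 / 0.575801 ≈ 0.401
Conditioning on overheating coolant loop lowers the posterior on low oil pressure: the classic explaining-away effect in a common-effect structure.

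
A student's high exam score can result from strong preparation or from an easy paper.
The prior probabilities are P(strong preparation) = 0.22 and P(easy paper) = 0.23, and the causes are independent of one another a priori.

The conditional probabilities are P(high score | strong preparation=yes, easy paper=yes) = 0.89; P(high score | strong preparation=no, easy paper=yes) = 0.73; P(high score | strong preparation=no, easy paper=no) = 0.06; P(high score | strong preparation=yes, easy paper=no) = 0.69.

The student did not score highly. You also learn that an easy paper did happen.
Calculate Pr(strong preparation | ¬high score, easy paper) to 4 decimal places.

Enumerate both values of strong preparation and weight by the priors:
  P(¬high score | easy paper) = 0.27·0.78 + 0.11·0.22
        = 0.210600 + 0.024200 = 0.234800
Configurations with strong preparation contribute 0.024200, so
  P(strong preparation | ¬high score, easy paper) = 0.024200 / 0.234800 ≈ 0.1031

Pr(strong preparation | ¬high score, easy paper) ≈ 0.1031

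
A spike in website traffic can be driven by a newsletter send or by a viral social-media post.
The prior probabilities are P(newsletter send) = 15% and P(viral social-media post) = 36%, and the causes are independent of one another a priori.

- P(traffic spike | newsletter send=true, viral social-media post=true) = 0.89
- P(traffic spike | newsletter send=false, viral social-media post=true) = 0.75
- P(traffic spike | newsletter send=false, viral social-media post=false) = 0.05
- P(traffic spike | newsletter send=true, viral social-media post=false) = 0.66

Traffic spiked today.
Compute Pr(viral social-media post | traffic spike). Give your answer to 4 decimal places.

Sum P(traffic spike|·) weighted by the priors over the 4 (newsletter send, viral social-media post) configurations:
  P(traffic spike) = 0.05·0.85·0.64 + 0.75·0.85·0.36 + 0.66·0.15·0.64 + 0.89·0.15·0.36
        = 0.027200 + 0.229500 + 0.063360 + 0.048060 = 0.368120
Keeping only the viral social-media post-present terms gives 0.277560, so
  P(viral social-media post | traffic spike) = 0.277560 / 0.368120 ≈ 0.7540

Pr(viral social-media post | traffic spike) ≈ 0.7540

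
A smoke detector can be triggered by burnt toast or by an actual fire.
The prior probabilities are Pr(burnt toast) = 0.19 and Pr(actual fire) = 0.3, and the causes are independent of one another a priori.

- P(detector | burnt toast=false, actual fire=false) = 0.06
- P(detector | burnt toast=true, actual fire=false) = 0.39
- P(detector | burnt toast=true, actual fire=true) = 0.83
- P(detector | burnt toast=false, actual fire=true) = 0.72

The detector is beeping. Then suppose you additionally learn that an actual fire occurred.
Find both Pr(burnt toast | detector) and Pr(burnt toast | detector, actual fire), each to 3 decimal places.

P(detector) = 0.06×0.81×0.7 + 0.72×0.81×0.3 + 0.39×0.19×0.7 + 0.83×0.19×0.3 = 0.034020 + 0.174960 + 0.051870 + 0.047310 = 0.308160
The burnt toast-present share is 0.051870 + 0.047310 = 0.099180.
So P(burnt toast | detector) = 0.099180/0.308160 ≈ 0.322.

Now condition on the additional information:
P(detector | actual fire) = 0.72×0.81 + 0.83×0.19 = 0.583200 + 0.157700 = 0.740900
Restricting to configurations with burnt toast present: 0.83×0.19 = 0.157700.
So P(burnt toast | detector, actual fire) = 0.157700/0.740900 ≈ 0.213.
The drop from 0.322 to 0.213 is the explaining-away (discounting) effect.

Pr(burnt toast | detector) ≈ 0.322; Pr(burnt toast | detector, actual fire) ≈ 0.213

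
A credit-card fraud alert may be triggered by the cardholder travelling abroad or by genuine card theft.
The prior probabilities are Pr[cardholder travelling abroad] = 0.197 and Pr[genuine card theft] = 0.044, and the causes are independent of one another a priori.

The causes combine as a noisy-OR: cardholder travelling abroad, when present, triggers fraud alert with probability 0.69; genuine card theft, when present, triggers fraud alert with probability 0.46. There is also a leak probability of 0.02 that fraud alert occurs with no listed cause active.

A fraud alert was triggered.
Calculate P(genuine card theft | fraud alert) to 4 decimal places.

P(genuine card theft | fraud alert) ≈ 0.1402

Under noisy-OR, P(fraud alert | causes) = 1 − (1−0.02)·∏(1−qᵢ) over the active causes.
P(fraud alert) = 0.02×0.803×0.956 + 0.4708×0.803×0.044 + 0.6962×0.197×0.956 + 0.835948×0.197×0.044 = 0.015353 + 0.016634 + 0.131117 + 0.007246 = 0.170350
Of this, 0.023880 comes from 0.016634 + 0.007246 (the genuine card theft=true cases).
P(genuine card theft | fraud alert) = 0.023880 / 0.170350 ≈ 0.1402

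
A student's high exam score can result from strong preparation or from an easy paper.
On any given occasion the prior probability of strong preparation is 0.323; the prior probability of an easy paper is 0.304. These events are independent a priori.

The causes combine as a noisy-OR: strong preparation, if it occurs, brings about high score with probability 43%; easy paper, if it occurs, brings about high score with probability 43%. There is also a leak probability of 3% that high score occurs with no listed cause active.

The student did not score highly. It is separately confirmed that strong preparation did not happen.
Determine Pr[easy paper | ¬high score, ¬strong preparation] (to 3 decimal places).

Pr[easy paper | ¬high score, ¬strong preparation] ≈ 0.199

Under noisy-OR, P(high score | causes) = 1 − (1−0.03)·∏(1−qᵢ) over the active causes.
Numerator (weight on configurations with easy paper): 0.5529·0.304 = 0.168082
Normalizer over all consistent configurations: 0.97·0.696 + 0.5529·0.304 = 0.843202
P(easy paper | ¬high score, ¬strong preparation) = 0.168082/0.843202 ≈ 0.199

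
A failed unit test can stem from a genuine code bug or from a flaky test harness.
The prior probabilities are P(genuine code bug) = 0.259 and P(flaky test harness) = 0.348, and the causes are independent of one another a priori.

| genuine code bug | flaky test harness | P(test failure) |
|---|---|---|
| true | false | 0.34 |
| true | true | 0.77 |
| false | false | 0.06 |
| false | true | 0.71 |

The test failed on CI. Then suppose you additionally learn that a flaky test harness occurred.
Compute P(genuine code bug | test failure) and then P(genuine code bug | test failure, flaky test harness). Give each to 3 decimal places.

Numerator (weight on configurations with genuine code bug): 0.057415 + 0.069402 = 0.126817
Denominator P(test failure): 0.06×0.741×0.652 + 0.71×0.741×0.348 + 0.34×0.259×0.652 + 0.77×0.259×0.348 = 0.338891
P(genuine code bug | test failure) = 0.126817/0.338891 ≈ 0.374

Now condition on the additional information:
P(test failure | flaky test harness) = 0.71·0.741 + 0.77·0.259 = 0.526110 + 0.199430 = 0.725540
The genuine code bug-present share is 0.77·0.259 = 0.199430.
P(genuine code bug | test failure, flaky test harness) = 0.199430 / 0.725540 ≈ 0.275

P(genuine code bug | test failure) ≈ 0.374; P(genuine code bug | test failure, flaky test harness) ≈ 0.275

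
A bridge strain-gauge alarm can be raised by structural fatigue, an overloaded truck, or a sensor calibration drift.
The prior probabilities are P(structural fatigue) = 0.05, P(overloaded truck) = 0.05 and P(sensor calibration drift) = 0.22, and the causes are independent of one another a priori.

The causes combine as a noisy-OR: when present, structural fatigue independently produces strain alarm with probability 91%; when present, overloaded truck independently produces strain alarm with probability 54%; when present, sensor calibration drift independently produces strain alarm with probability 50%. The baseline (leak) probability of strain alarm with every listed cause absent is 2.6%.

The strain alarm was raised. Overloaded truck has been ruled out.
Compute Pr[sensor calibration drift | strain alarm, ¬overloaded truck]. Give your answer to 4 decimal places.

Under noisy-OR, P(strain alarm | causes) = 1 − (1−0.026)·∏(1−qᵢ) over the active causes.
P(strain alarm | ¬overloaded truck) = 0.026*0.95*0.78 + 0.513*0.95*0.22 + 0.91234*0.05*0.78 + 0.95617*0.05*0.22 = 0.019266 + 0.107217 + 0.035581 + 0.010518 = 0.172582
Restricting to configurations with sensor calibration drift present: 0.107217 + 0.010518 = 0.117735.
Hence the posterior is 0.117735/0.172582 ≈ 0.6822.

Pr[sensor calibration drift | strain alarm, ¬overloaded truck] ≈ 0.6822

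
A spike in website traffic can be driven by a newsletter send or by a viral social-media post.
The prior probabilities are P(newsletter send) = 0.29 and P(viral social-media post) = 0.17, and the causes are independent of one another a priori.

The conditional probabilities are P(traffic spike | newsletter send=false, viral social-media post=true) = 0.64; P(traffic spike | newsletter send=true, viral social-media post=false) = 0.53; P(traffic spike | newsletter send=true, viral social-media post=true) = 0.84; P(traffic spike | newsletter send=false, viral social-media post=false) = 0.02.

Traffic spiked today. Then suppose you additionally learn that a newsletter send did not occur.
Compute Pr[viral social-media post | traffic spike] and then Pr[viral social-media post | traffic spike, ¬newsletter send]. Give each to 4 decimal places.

Sum P(traffic spike|·) weighted by the priors over the 4 (newsletter send, viral social-media post) configurations:
  P(traffic spike) = 0.02·0.71·0.83 + 0.64·0.71·0.17 + 0.53·0.29·0.83 + 0.84·0.29·0.17
        = 0.011786 + 0.077248 + 0.127571 + 0.041412 = 0.258017
Configurations with viral social-media post contribute 0.118660, so
  P(viral social-media post | traffic spike) = 0.118660 / 0.258017 ≈ 0.4599

Now also conditioning on newsletter send≠true:
By total probability over both values of viral social-media post:
  P(traffic spike | ¬newsletter send) = 0.02*0.83 + 0.64*0.17
        = 0.016600 + 0.108800 = 0.125400
The terms with viral social-media post present sum to 0.108800, so
  P(viral social-media post | traffic spike, ¬newsletter send) = 0.108800 / 0.125400 ≈ 0.8676
With newsletter send excluded, viral social-media post must carry more of the explanatory weight for the traffic spike.

Pr[viral social-media post | traffic spike] ≈ 0.4599; Pr[viral social-media post | traffic spike, ¬newsletter send] ≈ 0.8676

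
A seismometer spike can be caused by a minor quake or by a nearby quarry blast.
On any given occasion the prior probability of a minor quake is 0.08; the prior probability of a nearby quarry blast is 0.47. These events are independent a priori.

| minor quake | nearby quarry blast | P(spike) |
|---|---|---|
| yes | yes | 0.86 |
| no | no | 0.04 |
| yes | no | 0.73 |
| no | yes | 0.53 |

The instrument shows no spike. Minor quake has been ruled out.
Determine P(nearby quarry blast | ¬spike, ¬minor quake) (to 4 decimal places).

P(nearby quarry blast | ¬spike, ¬minor quake) ≈ 0.3027

Sum P(¬spike|·) weighted by the priors over both values of nearby quarry blast:
  P(¬spike | ¬minor quake) = 0.96·0.53 + 0.47·0.47
        = 0.508800 + 0.220900 = 0.729700
Configurations with nearby quarry blast contribute 0.220900, so
  P(nearby quarry blast | ¬spike, ¬minor quake) = 0.220900 / 0.729700 ≈ 0.3027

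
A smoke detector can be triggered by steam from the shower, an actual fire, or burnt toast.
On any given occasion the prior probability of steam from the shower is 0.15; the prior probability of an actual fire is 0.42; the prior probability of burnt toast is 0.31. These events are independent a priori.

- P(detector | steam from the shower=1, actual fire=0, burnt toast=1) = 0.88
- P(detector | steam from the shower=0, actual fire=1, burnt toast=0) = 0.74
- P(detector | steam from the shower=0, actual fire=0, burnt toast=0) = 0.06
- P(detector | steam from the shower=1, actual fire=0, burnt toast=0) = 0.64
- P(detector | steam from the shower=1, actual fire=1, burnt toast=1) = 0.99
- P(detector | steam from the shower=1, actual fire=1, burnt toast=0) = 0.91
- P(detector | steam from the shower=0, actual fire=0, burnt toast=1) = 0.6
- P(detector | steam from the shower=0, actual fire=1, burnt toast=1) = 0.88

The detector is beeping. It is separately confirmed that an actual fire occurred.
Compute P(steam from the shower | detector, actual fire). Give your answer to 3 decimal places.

Enumerate the 4 (steam from the shower, burnt toast) configurations and weight by the priors:
  P(detector | actual fire) = 0.74×0.85×0.69 + 0.88×0.85×0.31 + 0.91×0.15×0.69 + 0.99×0.15×0.31
        = 0.434010 + 0.231880 + 0.094185 + 0.046035 = 0.806110
Configurations with steam from the shower contribute 0.140220, so
  P(steam from the shower | detector, actual fire) = 0.140220 / 0.806110 ≈ 0.174

P(steam from the shower | detector, actual fire) ≈ 0.174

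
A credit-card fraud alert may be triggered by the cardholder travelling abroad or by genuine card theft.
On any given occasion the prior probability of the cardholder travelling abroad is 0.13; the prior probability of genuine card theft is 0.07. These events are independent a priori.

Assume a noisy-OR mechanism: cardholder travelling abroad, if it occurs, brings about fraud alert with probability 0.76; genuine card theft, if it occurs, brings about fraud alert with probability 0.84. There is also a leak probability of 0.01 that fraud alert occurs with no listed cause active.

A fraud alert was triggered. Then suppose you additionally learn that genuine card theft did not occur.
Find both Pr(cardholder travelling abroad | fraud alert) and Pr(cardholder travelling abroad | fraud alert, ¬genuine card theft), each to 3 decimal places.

Under noisy-OR, P(fraud alert | causes) = 1 − (1−0.01)·∏(1−qᵢ) over the active causes.
P(fraud alert) = 0.01*0.87*0.93 + 0.8416*0.87*0.07 + 0.7624*0.13*0.93 + 0.961984*0.13*0.07 = 0.008091 + 0.051253 + 0.092174 + 0.008754 = 0.160272
Restricting to configurations with cardholder travelling abroad present: 0.092174 + 0.008754 = 0.100928.
P(cardholder travelling abroad | fraud alert) = 0.100928 / 0.160272 ≈ 0.630

Now condition on the additional information:
P(fraud alert | ¬genuine card theft) = 0.01×0.87 + 0.7624×0.13 = 0.008700 + 0.099112 = 0.107812
The cardholder travelling abroad-present share is 0.7624×0.13 = 0.099112.
Hence the posterior is 0.099112/0.107812 ≈ 0.919.
With genuine card theft excluded, cardholder travelling abroad must carry more of the explanatory weight for the fraud alert.

Pr(cardholder travelling abroad | fraud alert) ≈ 0.630; Pr(cardholder travelling abroad | fraud alert, ¬genuine card theft) ≈ 0.919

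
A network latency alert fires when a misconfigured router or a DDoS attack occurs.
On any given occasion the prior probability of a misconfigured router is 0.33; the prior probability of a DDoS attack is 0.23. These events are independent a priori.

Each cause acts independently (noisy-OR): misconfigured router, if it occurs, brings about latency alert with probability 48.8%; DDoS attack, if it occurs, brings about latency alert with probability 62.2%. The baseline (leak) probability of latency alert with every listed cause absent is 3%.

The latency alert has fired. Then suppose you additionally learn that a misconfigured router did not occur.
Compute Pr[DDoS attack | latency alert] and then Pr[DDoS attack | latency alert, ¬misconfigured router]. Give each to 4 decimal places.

Pr[DDoS attack | latency alert] ≈ 0.5262; Pr[DDoS attack | latency alert, ¬misconfigured router] ≈ 0.8631

Under noisy-OR, P(latency alert | causes) = 1 − (1−0.03)·∏(1−qᵢ) over the active causes.
Numerator (weight on configurations with DDoS attack): 0.097598 + 0.061651 = 0.159249
Normalizer over all consistent configurations: 0.03×0.67×0.77 + 0.63334×0.67×0.23 + 0.50336×0.33×0.77 + 0.81227×0.33×0.23 = 0.302630
P(DDoS attack | latency alert) = 0.159249/0.302630 ≈ 0.5262

Now also conditioning on misconfigured router≠true:
Numerator (weight on configurations with DDoS attack): 0.63334×0.23 = 0.145668
Normalizer over all consistent configurations: 0.03×0.77 + 0.63334×0.23 = 0.168768
Posterior = 0.145668 / 0.168768 ≈ 0.8631
Ruling out misconfigured router raises the posterior on DDoS attack — the flip side of explaining away.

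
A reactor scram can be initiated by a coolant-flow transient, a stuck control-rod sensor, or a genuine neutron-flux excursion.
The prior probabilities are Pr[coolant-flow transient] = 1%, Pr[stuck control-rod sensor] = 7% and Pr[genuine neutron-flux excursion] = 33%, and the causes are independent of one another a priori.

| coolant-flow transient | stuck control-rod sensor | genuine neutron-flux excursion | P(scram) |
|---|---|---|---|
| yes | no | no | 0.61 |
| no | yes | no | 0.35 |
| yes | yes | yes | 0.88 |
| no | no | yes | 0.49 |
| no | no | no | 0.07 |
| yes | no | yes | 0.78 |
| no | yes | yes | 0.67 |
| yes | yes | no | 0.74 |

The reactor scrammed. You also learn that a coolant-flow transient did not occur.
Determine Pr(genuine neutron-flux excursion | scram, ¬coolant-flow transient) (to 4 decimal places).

Pr(genuine neutron-flux excursion | scram, ¬coolant-flow transient) ≈ 0.7342

P(scram | ¬coolant-flow transient) = 0.07*0.93*0.67 + 0.49*0.93*0.33 + 0.35*0.07*0.67 + 0.67*0.07*0.33 = 0.043617 + 0.150381 + 0.016415 + 0.015477 = 0.225890
Restricting to configurations with genuine neutron-flux excursion present: 0.150381 + 0.015477 = 0.165858.
P(genuine neutron-flux excursion | scram, ¬coolant-flow transient) = 0.165858 / 0.225890 ≈ 0.7342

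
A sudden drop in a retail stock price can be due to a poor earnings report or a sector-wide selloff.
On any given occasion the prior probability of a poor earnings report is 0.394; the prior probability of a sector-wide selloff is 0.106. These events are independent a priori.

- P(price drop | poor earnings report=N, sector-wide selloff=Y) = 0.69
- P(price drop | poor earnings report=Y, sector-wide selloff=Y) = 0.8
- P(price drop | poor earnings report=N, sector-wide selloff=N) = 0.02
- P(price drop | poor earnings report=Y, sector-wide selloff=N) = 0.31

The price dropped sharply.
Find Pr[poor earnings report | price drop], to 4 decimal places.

Pr[poor earnings report | price drop] ≈ 0.7211

Weight on poor earnings report=true, given the evidence: 0.109193 + 0.033411 = 0.142604
Denominator P(price drop): 0.02*0.606*0.894 + 0.69*0.606*0.106 + 0.31*0.394*0.894 + 0.8*0.394*0.106 = 0.197762
P(poor earnings report | price drop) = 0.142604/0.197762 ≈ 0.7211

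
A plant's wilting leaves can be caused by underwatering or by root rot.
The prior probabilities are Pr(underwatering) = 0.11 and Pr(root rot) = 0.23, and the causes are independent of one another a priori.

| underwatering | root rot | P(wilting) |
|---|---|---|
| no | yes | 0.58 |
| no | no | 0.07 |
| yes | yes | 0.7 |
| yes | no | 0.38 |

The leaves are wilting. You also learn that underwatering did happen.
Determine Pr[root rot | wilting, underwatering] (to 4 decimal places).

Pr[root rot | wilting, underwatering] ≈ 0.3549

P(wilting | underwatering) = 0.38×0.77 + 0.7×0.23 = 0.292600 + 0.161000 = 0.453600
Of this, 0.161000 comes from 0.7×0.23 (the root rot=true cases).
So P(root rot | wilting, underwatering) = 0.161000/0.453600 ≈ 0.3549.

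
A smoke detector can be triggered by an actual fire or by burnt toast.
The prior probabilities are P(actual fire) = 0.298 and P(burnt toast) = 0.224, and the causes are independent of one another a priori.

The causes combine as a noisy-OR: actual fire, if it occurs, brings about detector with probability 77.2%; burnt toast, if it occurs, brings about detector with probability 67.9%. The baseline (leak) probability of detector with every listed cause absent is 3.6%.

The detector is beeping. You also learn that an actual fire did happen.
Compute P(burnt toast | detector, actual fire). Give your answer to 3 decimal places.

Under noisy-OR, P(detector | causes) = 1 − (1−0.036)·∏(1−qᵢ) over the active causes.
Enumerate both values of burnt toast and weight by the priors:
  P(detector | actual fire) = 0.780208*0.776 + 0.929447*0.224
        = 0.605441 + 0.208196 = 0.813637
Keeping only the burnt toast-present terms gives 0.208196, so
  P(burnt toast | detector, actual fire) = 0.208196 / 0.813637 ≈ 0.256

P(burnt toast | detector, actual fire) ≈ 0.256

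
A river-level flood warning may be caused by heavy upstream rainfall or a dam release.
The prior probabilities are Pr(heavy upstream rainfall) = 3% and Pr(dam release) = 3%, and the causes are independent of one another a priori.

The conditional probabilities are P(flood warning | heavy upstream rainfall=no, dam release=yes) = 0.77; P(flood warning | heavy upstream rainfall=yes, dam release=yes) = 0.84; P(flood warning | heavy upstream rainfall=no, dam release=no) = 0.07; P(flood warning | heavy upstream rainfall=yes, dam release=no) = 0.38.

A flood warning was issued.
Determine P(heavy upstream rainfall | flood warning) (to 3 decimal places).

P(flood warning) = 0.07*0.97*0.97 + 0.77*0.97*0.03 + 0.38*0.03*0.97 + 0.84*0.03*0.03 = 0.065863 + 0.022407 + 0.011058 + 0.000756 = 0.100084
Restricting to configurations with heavy upstream rainfall present: 0.011058 + 0.000756 = 0.011814.
P(heavy upstream rainfall | flood warning) = 0.011814 / 0.100084 ≈ 0.118

P(heavy upstream rainfall | flood warning) ≈ 0.118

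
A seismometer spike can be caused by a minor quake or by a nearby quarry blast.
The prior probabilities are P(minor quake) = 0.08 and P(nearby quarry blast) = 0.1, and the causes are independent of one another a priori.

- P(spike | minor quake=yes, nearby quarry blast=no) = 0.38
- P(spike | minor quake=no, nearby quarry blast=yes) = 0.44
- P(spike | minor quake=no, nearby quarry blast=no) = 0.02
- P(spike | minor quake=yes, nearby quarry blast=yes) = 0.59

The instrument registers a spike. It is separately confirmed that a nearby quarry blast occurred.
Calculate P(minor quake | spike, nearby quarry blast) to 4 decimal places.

For the numerator, keep only minor quake=true terms: 0.59·0.08 = 0.047200
The normalizing constant is 0.44·0.92 + 0.59·0.08 = 0.452000
Posterior = 0.047200 / 0.452000 ≈ 0.1044

P(minor quake | spike, nearby quarry blast) ≈ 0.1044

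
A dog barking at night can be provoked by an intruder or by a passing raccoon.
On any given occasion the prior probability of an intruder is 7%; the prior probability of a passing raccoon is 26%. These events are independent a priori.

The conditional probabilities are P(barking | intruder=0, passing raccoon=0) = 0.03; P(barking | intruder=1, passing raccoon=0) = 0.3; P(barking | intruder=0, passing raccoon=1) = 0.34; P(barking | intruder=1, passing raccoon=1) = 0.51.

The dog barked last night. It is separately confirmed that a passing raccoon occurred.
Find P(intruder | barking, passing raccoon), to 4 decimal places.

Weight on intruder=true, given the evidence: 0.51·0.07 = 0.035700
Denominator P(barking | passing raccoon): 0.34·0.93 + 0.51·0.07 = 0.351900
P(intruder | barking, passing raccoon) = 0.035700/0.351900 ≈ 0.1014

P(intruder | barking, passing raccoon) ≈ 0.1014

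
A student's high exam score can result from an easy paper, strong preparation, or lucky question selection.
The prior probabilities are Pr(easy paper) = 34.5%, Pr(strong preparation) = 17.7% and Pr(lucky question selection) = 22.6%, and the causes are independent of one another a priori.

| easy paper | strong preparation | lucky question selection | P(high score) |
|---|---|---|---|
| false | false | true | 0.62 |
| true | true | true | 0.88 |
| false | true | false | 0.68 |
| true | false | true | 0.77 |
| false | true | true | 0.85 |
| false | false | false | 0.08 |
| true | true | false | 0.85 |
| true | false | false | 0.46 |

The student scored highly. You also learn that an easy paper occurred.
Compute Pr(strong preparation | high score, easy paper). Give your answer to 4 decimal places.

Numerator (weight on configurations with strong preparation): 0.116448 + 0.035202 = 0.151650
The normalizing constant is 0.46*0.823*0.774 + 0.77*0.823*0.226 + 0.85*0.177*0.774 + 0.88*0.177*0.226 = 0.587889
Posterior = 0.151650 / 0.587889 ≈ 0.2580

Pr(strong preparation | high score, easy paper) ≈ 0.2580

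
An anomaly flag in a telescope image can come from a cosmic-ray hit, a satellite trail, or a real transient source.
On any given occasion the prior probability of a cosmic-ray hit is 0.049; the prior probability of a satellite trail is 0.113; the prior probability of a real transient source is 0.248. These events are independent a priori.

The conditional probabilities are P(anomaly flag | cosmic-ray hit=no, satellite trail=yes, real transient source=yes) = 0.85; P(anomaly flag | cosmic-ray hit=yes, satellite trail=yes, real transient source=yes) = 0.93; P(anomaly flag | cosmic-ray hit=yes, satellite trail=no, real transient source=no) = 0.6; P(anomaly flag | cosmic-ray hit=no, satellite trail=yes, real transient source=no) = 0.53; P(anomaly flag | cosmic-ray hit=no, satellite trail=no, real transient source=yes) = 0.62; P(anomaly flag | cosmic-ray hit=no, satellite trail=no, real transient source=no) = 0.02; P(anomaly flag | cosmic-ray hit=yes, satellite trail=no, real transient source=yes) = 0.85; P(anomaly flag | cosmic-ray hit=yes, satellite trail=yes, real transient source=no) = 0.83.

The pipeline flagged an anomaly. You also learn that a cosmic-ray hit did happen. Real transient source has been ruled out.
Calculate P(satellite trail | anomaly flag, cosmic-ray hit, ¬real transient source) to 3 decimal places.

P(satellite trail | anomaly flag, cosmic-ray hit, ¬real transient source) ≈ 0.150

P(anomaly flag | cosmic-ray hit, ¬real transient source) = 0.6*0.887 + 0.83*0.113 = 0.532200 + 0.093790 = 0.625990
The satellite trail-present share is 0.83*0.113 = 0.093790.
P(satellite trail | anomaly flag, cosmic-ray hit, ¬real transient source) = 0.093790 / 0.625990 ≈ 0.150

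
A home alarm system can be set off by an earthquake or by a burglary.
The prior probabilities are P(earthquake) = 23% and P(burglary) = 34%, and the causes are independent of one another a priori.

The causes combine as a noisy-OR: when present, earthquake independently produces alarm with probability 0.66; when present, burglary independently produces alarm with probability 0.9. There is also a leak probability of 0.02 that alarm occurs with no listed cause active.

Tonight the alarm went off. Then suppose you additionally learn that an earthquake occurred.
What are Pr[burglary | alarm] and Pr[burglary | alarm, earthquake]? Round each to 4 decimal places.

Pr[burglary | alarm] ≈ 0.7368; Pr[burglary | alarm, earthquake] ≈ 0.4275

Under noisy-OR, P(alarm | causes) = 1 − (1−0.02)·∏(1−qᵢ) over the active causes.
By total probability over the 4 (earthquake, burglary) configurations:
  P(alarm) = 0.02×0.77×0.66 + 0.902×0.77×0.34 + 0.6668×0.23×0.66 + 0.96668×0.23×0.34
        = 0.010164 + 0.236144 + 0.101220 + 0.075594 = 0.423122
The terms with burglary present sum to 0.311738, so
  P(burglary | alarm) = 0.311738 / 0.423122 ≈ 0.7368

With the extra evidence:
Enumerate both values of burglary and weight by the priors:
  P(alarm | earthquake) = 0.6668*0.66 + 0.96668*0.34
        = 0.440088 + 0.328671 = 0.768759
Configurations with burglary contribute 0.328671, so
  P(burglary | alarm, earthquake) = 0.328671 / 0.768759 ≈ 0.4275
Conditioning on earthquake lowers the posterior on burglary: the classic explaining-away effect in a common-effect structure.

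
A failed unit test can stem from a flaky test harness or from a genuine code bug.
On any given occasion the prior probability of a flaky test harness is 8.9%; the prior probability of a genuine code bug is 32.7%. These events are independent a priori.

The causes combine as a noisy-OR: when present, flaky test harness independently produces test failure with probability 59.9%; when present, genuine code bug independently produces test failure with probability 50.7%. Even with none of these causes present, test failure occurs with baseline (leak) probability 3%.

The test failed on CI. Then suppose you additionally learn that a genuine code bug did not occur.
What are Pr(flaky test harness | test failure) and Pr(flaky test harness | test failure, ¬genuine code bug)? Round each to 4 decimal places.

Pr(flaky test harness | test failure) ≈ 0.2570; Pr(flaky test harness | test failure, ¬genuine code bug) ≈ 0.6655

Under noisy-OR, P(test failure | causes) = 1 − (1−0.03)·∏(1−qᵢ) over the active causes.
Weight on flaky test harness=true, given the evidence: 0.036599 + 0.023522 = 0.060121
The normalizing constant is 0.03×0.911×0.673 + 0.52179×0.911×0.327 + 0.61103×0.089×0.673 + 0.808238×0.089×0.327 = 0.233954
P(flaky test harness | test failure) = 0.060121/0.233954 ≈ 0.2570

Now also conditioning on genuine code bug≠true:
Weight on flaky test harness=true, given the evidence: 0.61103*0.089 = 0.054382
Denominator P(test failure | ¬genuine code bug): 0.03*0.911 + 0.61103*0.089 = 0.081712
P(flaky test harness | test failure, ¬genuine code bug) = 0.054382/0.081712 ≈ 0.6655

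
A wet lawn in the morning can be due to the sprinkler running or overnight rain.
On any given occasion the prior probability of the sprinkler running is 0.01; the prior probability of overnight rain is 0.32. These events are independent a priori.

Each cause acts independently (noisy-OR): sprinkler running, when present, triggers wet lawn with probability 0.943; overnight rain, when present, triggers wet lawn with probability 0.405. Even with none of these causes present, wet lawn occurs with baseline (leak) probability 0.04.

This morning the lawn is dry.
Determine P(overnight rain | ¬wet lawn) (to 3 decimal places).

P(overnight rain | ¬wet lawn) ≈ 0.219

Under noisy-OR, P(wet lawn | causes) = 1 − (1−0.04)·∏(1−qᵢ) over the active causes.
P(¬wet lawn) = 0.96×0.99×0.68 + 0.5712×0.99×0.32 + 0.05472×0.01×0.68 + 0.032558×0.01×0.32 = 0.646272 + 0.180956 + 0.000372 + 0.000104 = 0.827704
Of this, 0.181060 comes from 0.180956 + 0.000104 (the overnight rain=true cases).
Hence the posterior is 0.181060/0.827704 ≈ 0.219.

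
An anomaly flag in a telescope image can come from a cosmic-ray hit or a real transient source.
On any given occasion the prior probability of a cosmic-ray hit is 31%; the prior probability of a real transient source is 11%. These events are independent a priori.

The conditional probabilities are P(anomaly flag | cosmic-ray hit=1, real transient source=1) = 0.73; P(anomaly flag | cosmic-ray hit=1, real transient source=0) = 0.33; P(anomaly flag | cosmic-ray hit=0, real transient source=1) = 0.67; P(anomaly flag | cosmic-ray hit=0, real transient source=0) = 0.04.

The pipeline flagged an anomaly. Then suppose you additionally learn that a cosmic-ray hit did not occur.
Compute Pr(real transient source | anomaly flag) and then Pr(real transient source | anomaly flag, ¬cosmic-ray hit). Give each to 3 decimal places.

P(anomaly flag) = 0.04·0.69·0.89 + 0.67·0.69·0.11 + 0.33·0.31·0.89 + 0.73·0.31·0.11 = 0.024564 + 0.050853 + 0.091047 + 0.024893 = 0.191357
Of this, 0.075746 comes from 0.050853 + 0.024893 (the real transient source=true cases).
So P(real transient source | anomaly flag) = 0.075746/0.191357 ≈ 0.396.

With the extra evidence:
Numerator (weight on configurations with real transient source): 0.67*0.11 = 0.073700
The normalizing constant is 0.04*0.89 + 0.67*0.11 = 0.109300
Posterior = 0.073700 / 0.109300 ≈ 0.674

Pr(real transient source | anomaly flag) ≈ 0.396; Pr(real transient source | anomaly flag, ¬cosmic-ray hit) ≈ 0.674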